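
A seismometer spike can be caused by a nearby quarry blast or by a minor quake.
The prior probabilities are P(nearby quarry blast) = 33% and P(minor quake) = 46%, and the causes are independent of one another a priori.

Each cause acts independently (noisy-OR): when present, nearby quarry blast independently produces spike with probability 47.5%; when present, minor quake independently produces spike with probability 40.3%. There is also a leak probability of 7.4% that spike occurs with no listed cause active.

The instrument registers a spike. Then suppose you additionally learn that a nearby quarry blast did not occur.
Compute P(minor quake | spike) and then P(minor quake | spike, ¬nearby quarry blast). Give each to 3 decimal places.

Under noisy-OR, P(spike | causes) = 1 − (1−0.074)·∏(1−qᵢ) over the active causes.
P(spike) = 0.074×0.67×0.54 + 0.447178×0.67×0.46 + 0.51385×0.33×0.54 + 0.709768×0.33×0.46 = 0.026773 + 0.137820 + 0.091568 + 0.107743 = 0.363904
Of this, 0.245563 comes from 0.137820 + 0.107743 (the minor quake=true cases).
Hence the posterior is 0.245563/0.363904 ≈ 0.675.

Now condition on the additional information:
P(spike | ¬nearby quarry blast) = 0.074*0.54 + 0.447178*0.46 = 0.039960 + 0.205702 = 0.245662
Of this, 0.205702 comes from 0.447178*0.46 (the minor quake=true cases).
Hence the posterior is 0.205702/0.245662 ≈ 0.837.

P(minor quake | spike) ≈ 0.675; P(minor quake | spike, ¬nearby quarry blast) ≈ 0.837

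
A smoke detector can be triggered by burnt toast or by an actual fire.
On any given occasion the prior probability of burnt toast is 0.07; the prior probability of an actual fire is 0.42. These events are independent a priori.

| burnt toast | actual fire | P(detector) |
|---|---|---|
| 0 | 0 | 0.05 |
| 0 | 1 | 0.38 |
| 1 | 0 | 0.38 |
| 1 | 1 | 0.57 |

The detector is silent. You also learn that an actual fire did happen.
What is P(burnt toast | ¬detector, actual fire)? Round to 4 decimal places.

P(burnt toast | ¬detector, actual fire) ≈ 0.0496

P(¬detector | actual fire) = 0.62*0.93 + 0.43*0.07 = 0.576600 + 0.030100 = 0.606700
Of this, 0.030100 comes from 0.43*0.07 (the burnt toast=true cases).
Hence the posterior is 0.030100/0.606700 ≈ 0.0496.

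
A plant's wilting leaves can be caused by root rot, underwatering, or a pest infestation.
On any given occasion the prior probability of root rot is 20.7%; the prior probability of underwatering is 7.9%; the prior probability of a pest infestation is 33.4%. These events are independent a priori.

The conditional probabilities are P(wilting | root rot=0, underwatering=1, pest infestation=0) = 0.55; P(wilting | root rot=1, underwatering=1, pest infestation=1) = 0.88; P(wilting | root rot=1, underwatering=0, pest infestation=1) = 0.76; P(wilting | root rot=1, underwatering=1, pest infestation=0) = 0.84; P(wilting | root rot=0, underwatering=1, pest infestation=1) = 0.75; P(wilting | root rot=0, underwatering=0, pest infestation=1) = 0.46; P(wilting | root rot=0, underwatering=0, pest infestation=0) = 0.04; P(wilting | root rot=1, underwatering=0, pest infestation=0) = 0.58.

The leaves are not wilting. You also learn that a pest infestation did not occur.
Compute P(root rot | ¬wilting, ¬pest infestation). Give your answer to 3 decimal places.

P(root rot | ¬wilting, ¬pest infestation) ≈ 0.102

P(¬wilting | ¬pest infestation) = 0.96*0.793*0.921 + 0.45*0.793*0.079 + 0.42*0.207*0.921 + 0.16*0.207*0.079 = 0.701139 + 0.028191 + 0.080072 + 0.002616 = 0.812018
Of this, 0.082688 comes from 0.080072 + 0.002616 (the root rot=true cases).
Hence the posterior is 0.082688/0.812018 ≈ 0.102.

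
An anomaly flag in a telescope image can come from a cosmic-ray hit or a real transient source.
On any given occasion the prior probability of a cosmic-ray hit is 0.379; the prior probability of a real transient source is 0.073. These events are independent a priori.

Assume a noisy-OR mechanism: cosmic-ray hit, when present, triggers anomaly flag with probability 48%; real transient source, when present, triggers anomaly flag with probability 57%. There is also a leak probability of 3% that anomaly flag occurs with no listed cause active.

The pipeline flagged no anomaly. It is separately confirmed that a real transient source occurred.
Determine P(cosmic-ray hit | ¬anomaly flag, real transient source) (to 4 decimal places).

P(cosmic-ray hit | ¬anomaly flag, real transient source) ≈ 0.2409

Under noisy-OR, P(anomaly flag | causes) = 1 − (1−0.03)·∏(1−qᵢ) over the active causes.
P(¬anomaly flag | real transient source) = 0.4171·0.621 + 0.216892·0.379 = 0.259019 + 0.082202 = 0.341221
Restricting to configurations with cosmic-ray hit present: 0.216892·0.379 = 0.082202.
So P(cosmic-ray hit | ¬anomaly flag, real transient source) = 0.082202/0.341221 ≈ 0.2409.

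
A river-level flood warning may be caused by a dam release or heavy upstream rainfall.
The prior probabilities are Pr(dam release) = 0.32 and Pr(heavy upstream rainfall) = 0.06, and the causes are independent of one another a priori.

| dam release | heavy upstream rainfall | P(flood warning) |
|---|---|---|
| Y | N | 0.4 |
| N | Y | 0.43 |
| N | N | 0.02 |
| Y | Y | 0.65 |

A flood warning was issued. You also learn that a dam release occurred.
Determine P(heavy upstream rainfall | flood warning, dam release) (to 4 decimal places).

P(flood warning | dam release) = 0.4·0.94 + 0.65·0.06 = 0.376000 + 0.039000 = 0.415000
Restricting to configurations with heavy upstream rainfall present: 0.65·0.06 = 0.039000.
So P(heavy upstream rainfall | flood warning, dam release) = 0.039000/0.415000 ≈ 0.0940.

P(heavy upstream rainfall | flood warning, dam release) ≈ 0.0940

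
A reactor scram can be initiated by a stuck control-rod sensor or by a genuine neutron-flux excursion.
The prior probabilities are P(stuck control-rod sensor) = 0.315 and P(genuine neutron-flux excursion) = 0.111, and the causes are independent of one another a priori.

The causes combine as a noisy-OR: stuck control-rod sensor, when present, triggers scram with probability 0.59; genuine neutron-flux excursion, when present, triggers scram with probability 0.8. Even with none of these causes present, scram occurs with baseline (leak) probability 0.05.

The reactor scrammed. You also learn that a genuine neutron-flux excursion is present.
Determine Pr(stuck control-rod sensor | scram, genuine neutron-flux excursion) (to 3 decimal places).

Under noisy-OR, P(scram | causes) = 1 − (1−0.05)·∏(1−qᵢ) over the active causes.
Weight on stuck control-rod sensor=true, given the evidence: 0.9221*0.315 = 0.290462
Denominator P(scram | genuine neutron-flux excursion): 0.81*0.685 + 0.9221*0.315 = 0.845312
Posterior = 0.290462 / 0.845312 ≈ 0.344

Pr(stuck control-rod sensor | scram, genuine neutron-flux excursion) ≈ 0.344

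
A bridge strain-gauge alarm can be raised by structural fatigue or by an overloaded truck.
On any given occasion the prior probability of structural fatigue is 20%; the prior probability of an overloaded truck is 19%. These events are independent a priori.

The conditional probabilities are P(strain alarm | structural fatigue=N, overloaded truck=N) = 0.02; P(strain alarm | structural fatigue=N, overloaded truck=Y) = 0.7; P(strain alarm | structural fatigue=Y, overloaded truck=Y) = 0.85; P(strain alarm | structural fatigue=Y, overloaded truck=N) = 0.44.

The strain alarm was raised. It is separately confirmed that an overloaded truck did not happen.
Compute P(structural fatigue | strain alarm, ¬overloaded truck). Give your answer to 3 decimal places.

P(structural fatigue | strain alarm, ¬overloaded truck) ≈ 0.846

P(strain alarm | ¬overloaded truck) = 0.02×0.8 + 0.44×0.2 = 0.016000 + 0.088000 = 0.104000
Restricting to configurations with structural fatigue present: 0.44×0.2 = 0.088000.
P(structural fatigue | strain alarm, ¬overloaded truck) = 0.088000 / 0.104000 ≈ 0.846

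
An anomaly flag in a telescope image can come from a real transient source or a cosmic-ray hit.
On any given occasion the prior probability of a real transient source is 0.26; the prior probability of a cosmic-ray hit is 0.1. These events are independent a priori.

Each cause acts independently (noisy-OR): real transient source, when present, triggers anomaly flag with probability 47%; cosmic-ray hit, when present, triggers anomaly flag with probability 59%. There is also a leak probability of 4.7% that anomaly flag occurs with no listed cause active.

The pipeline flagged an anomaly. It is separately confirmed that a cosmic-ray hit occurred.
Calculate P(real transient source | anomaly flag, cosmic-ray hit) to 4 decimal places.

Under noisy-OR, P(anomaly flag | causes) = 1 − (1−0.047)·∏(1−qᵢ) over the active causes.
Numerator (weight on configurations with real transient source): 0.792913*0.26 = 0.206157
The normalizing constant is 0.60927*0.74 + 0.792913*0.26 = 0.657017
P(real transient source | anomaly flag, cosmic-ray hit) = 0.206157/0.657017 ≈ 0.3138

P(real transient source | anomaly flag, cosmic-ray hit) ≈ 0.3138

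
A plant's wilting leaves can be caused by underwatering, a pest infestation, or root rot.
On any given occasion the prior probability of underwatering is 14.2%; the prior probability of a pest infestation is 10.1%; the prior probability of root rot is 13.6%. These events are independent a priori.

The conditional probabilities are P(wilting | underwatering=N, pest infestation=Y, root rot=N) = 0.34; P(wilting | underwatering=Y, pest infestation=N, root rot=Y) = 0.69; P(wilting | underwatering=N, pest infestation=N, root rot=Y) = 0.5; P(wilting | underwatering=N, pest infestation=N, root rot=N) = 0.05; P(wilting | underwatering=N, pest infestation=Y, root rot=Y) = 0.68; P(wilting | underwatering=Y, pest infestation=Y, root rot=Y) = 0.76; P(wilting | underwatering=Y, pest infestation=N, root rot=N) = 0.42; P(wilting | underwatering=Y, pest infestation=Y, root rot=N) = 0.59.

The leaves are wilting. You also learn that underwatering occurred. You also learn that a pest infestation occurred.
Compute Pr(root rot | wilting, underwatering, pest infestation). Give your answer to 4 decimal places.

Pr(root rot | wilting, underwatering, pest infestation) ≈ 0.1686

Weight on root rot=true, given the evidence: 0.76×0.136 = 0.103360
Normalizer over all consistent configurations: 0.59×0.864 + 0.76×0.136 = 0.613120
P(root rot | wilting, underwatering, pest infestation) = 0.103360/0.613120 ≈ 0.1686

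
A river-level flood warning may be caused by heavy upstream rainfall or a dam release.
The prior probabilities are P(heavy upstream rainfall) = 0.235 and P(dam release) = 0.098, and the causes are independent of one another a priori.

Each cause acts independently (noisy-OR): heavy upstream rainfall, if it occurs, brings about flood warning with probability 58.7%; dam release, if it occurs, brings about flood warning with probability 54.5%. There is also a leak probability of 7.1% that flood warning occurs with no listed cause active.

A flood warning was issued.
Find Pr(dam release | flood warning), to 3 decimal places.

Pr(dam release | flood warning) ≈ 0.257

Under noisy-OR, P(flood warning | causes) = 1 − (1−0.071)·∏(1−qᵢ) over the active causes.
Weight on dam release=true, given the evidence: 0.043281 + 0.019010 = 0.062291
The normalizing constant is 0.071·0.765·0.902 + 0.577305·0.765·0.098 + 0.616323·0.235·0.902 + 0.825427·0.235·0.098 = 0.241925
P(dam release | flood warning) = 0.062291/0.241925 ≈ 0.257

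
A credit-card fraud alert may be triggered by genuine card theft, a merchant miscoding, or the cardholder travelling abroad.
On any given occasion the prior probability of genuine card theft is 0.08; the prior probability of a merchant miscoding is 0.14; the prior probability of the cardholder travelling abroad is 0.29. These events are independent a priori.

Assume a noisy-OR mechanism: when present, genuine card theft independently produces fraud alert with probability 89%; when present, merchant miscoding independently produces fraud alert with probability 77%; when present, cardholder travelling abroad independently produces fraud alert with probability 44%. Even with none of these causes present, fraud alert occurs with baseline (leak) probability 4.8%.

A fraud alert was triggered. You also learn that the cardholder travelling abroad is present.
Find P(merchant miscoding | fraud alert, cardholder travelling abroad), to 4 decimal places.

P(merchant miscoding | fraud alert, cardholder travelling abroad) ≈ 0.2222

Under noisy-OR, P(fraud alert | causes) = 1 − (1−0.048)·∏(1−qᵢ) over the active causes.
Weight on merchant miscoding=true, given the evidence: 0.113007 + 0.011049 = 0.124056
The normalizing constant is 0.46688×0.92×0.86 + 0.877382×0.92×0.14 + 0.941357×0.08×0.86 + 0.986512×0.08×0.14 = 0.558216
P(merchant miscoding | fraud alert, cardholder travelling abroad) = 0.124056/0.558216 ≈ 0.2222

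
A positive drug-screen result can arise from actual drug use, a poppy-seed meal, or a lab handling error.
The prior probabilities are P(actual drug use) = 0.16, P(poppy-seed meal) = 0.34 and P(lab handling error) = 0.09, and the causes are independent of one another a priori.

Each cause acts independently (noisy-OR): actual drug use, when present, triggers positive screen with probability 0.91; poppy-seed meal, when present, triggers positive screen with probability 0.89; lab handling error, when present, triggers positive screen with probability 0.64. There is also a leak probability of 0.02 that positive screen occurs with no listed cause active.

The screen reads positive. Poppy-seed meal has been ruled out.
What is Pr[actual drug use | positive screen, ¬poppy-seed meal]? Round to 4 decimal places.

Pr[actual drug use | positive screen, ¬poppy-seed meal] ≈ 0.6955

Under noisy-OR, P(positive screen | causes) = 1 − (1−0.02)·∏(1−qᵢ) over the active causes.
P(positive screen | ¬poppy-seed meal) = 0.02·0.84·0.91 + 0.6472·0.84·0.09 + 0.9118·0.16·0.91 + 0.968248·0.16·0.09 = 0.015288 + 0.048928 + 0.132758 + 0.013943 = 0.210917
The actual drug use-present share is 0.132758 + 0.013943 = 0.146701.
So P(actual drug use | positive screen, ¬poppy-seed meal) = 0.146701/0.210917 ≈ 0.6955.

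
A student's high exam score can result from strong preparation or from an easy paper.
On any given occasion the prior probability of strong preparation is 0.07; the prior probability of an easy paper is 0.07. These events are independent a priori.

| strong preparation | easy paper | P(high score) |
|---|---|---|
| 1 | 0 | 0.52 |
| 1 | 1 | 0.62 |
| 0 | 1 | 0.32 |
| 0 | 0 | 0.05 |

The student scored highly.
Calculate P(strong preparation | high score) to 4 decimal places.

Numerator (weight on configurations with strong preparation): 0.033852 + 0.003038 = 0.036890
Normalizer over all consistent configurations: 0.05*0.93*0.93 + 0.32*0.93*0.07 + 0.52*0.07*0.93 + 0.62*0.07*0.07 = 0.100967
Posterior = 0.036890 / 0.100967 ≈ 0.3654

P(strong preparation | high score) ≈ 0.3654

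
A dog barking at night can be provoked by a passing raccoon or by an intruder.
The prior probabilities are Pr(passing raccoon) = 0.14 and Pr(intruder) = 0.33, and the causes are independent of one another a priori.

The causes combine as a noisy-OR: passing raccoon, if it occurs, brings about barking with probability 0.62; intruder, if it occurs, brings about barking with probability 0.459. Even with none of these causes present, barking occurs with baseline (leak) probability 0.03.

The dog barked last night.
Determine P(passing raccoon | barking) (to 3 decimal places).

Under noisy-OR, P(barking | causes) = 1 − (1−0.03)·∏(1−qᵢ) over the active causes.
Sum P(barking|·) weighted by the priors over the 4 (passing raccoon, intruder) configurations:
  P(barking) = 0.03×0.86×0.67 + 0.47523×0.86×0.33 + 0.6314×0.14×0.67 + 0.800587×0.14×0.33
        = 0.017286 + 0.134870 + 0.059225 + 0.036987 = 0.248368
Configurations with passing raccoon contribute 0.096212, so
  P(passing raccoon | barking) = 0.096212 / 0.248368 ≈ 0.387

P(passing raccoon | barking) ≈ 0.387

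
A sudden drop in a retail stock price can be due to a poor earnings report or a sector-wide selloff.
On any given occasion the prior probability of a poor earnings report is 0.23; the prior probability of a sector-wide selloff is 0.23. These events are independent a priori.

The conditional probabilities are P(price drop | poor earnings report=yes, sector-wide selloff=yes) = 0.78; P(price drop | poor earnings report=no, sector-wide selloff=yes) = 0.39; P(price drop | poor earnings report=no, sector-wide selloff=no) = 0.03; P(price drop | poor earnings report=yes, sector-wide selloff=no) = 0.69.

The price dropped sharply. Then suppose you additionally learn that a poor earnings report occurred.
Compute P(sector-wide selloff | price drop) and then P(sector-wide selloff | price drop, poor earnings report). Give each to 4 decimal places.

P(price drop) = 0.03×0.77×0.77 + 0.39×0.77×0.23 + 0.69×0.23×0.77 + 0.78×0.23×0.23 = 0.017787 + 0.069069 + 0.122199 + 0.041262 = 0.250317
The sector-wide selloff-present share is 0.069069 + 0.041262 = 0.110331.
P(sector-wide selloff | price drop) = 0.110331 / 0.250317 ≈ 0.4408

With the extra evidence:
P(price drop | poor earnings report) = 0.69×0.77 + 0.78×0.23 = 0.531300 + 0.179400 = 0.710700
Of this, 0.179400 comes from 0.78×0.23 (the sector-wide selloff=true cases).
So P(sector-wide selloff | price drop, poor earnings report) = 0.179400/0.710700 ≈ 0.2524.

P(sector-wide selloff | price drop) ≈ 0.4408; P(sector-wide selloff | price drop, poor earnings report) ≈ 0.2524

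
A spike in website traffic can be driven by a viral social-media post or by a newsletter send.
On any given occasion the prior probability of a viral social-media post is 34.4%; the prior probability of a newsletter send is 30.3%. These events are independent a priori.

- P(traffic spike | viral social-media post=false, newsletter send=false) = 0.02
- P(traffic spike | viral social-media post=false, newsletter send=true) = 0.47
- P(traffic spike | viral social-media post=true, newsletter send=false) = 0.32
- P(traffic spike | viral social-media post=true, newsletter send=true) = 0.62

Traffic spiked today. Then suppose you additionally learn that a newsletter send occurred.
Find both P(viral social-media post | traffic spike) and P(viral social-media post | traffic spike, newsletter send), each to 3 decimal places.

Weight on viral social-media post=true, given the evidence: 0.076726 + 0.064624 = 0.141350
The normalizing constant is 0.02×0.656×0.697 + 0.47×0.656×0.303 + 0.32×0.344×0.697 + 0.62×0.344×0.303 = 0.243916
P(viral social-media post | traffic spike) = 0.141350/0.243916 ≈ 0.580

Now also conditioning on newsletter send=true:
P(traffic spike | newsletter send) = 0.47×0.656 + 0.62×0.344 = 0.308320 + 0.213280 = 0.521600
Of this, 0.213280 comes from 0.62×0.344 (the viral social-media post=true cases).
P(viral social-media post | traffic spike, newsletter send) = 0.213280 / 0.521600 ≈ 0.409
— newsletter send explains away the evidence for viral social-media post.

P(viral social-media post | traffic spike) ≈ 0.580; P(viral social-media post | traffic spike, newsletter send) ≈ 0.409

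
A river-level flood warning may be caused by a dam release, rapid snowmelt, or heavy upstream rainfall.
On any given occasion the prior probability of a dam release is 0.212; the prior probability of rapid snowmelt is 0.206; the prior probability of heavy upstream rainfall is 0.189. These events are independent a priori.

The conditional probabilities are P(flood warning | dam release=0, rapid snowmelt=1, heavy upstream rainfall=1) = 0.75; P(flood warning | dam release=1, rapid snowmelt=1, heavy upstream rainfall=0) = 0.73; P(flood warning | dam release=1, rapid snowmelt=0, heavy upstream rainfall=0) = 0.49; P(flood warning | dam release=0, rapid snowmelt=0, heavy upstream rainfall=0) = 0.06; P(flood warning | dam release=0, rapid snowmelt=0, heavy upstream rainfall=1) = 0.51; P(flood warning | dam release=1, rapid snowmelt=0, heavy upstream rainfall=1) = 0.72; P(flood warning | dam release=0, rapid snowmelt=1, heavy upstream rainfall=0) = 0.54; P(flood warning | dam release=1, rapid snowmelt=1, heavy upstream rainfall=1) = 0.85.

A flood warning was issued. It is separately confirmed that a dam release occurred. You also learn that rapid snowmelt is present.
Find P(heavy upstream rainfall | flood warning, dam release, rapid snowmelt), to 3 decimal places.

P(flood warning | dam release, rapid snowmelt) = 0.73·0.811 + 0.85·0.189 = 0.592030 + 0.160650 = 0.752680
The heavy upstream rainfall-present share is 0.85·0.189 = 0.160650.
Hence the posterior is 0.160650/0.752680 ≈ 0.213.

P(heavy upstream rainfall | flood warning, dam release, rapid snowmelt) ≈ 0.213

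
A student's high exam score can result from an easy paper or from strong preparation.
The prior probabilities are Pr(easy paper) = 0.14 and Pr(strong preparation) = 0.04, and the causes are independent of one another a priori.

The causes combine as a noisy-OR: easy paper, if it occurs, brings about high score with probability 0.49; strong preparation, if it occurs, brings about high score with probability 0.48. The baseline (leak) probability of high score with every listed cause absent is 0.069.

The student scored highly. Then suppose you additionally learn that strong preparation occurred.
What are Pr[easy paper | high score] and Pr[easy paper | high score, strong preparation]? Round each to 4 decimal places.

Pr[easy paper | high score] ≈ 0.5003; Pr[easy paper | high score, strong preparation] ≈ 0.1920

Under noisy-OR, P(high score | causes) = 1 − (1−0.069)·∏(1−qᵢ) over the active causes.
Weight on easy paper=true, given the evidence: 0.070586 + 0.004217 = 0.074803
Denominator P(high score): 0.069*0.86*0.96 + 0.51588*0.86*0.04 + 0.52519*0.14*0.96 + 0.753099*0.14*0.04 = 0.149515
P(easy paper | high score) = 0.074803/0.149515 ≈ 0.5003

With the extra evidence:
Sum P(high score|·) weighted by the priors over both values of easy paper:
  P(high score | strong preparation) = 0.51588·0.86 + 0.753099·0.14
        = 0.443657 + 0.105434 = 0.549091
The terms with easy paper present sum to 0.105434, so
  P(easy paper | high score, strong preparation) = 0.105434 / 0.549091 ≈ 0.1920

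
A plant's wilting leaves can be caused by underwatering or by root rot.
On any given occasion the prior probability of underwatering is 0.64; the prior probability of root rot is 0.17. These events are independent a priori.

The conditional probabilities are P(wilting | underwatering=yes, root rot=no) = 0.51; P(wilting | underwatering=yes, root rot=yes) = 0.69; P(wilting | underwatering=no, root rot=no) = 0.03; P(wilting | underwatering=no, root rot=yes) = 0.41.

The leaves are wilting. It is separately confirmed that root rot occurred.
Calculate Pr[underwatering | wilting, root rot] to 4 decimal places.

Pr[underwatering | wilting, root rot] ≈ 0.7495

Weight on underwatering=true, given the evidence: 0.69*0.64 = 0.441600
Normalizer over all consistent configurations: 0.41*0.36 + 0.69*0.64 = 0.589200
P(underwatering | wilting, root rot) = 0.441600/0.589200 ≈ 0.7495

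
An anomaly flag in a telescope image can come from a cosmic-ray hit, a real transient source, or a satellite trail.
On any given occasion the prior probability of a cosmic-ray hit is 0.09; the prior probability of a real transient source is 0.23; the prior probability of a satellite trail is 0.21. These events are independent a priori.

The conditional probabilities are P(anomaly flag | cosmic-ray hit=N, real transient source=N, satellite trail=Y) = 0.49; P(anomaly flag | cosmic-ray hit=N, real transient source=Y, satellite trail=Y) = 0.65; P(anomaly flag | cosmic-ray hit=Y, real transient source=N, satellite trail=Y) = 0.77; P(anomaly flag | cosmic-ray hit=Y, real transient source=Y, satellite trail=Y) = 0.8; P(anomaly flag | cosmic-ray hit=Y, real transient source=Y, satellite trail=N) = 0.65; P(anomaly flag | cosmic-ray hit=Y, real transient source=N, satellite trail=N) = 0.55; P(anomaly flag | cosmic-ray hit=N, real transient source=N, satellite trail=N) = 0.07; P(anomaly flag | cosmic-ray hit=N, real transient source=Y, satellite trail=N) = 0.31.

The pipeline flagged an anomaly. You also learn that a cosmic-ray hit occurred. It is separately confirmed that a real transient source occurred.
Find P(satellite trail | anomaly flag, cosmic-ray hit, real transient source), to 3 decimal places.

P(anomaly flag | cosmic-ray hit, real transient source) = 0.65*0.79 + 0.8*0.21 = 0.513500 + 0.168000 = 0.681500
Restricting to configurations with satellite trail present: 0.8*0.21 = 0.168000.
P(satellite trail | anomaly flag, cosmic-ray hit, real transient source) = 0.168000 / 0.681500 ≈ 0.247

P(satellite trail | anomaly flag, cosmic-ray hit, real transient source) ≈ 0.247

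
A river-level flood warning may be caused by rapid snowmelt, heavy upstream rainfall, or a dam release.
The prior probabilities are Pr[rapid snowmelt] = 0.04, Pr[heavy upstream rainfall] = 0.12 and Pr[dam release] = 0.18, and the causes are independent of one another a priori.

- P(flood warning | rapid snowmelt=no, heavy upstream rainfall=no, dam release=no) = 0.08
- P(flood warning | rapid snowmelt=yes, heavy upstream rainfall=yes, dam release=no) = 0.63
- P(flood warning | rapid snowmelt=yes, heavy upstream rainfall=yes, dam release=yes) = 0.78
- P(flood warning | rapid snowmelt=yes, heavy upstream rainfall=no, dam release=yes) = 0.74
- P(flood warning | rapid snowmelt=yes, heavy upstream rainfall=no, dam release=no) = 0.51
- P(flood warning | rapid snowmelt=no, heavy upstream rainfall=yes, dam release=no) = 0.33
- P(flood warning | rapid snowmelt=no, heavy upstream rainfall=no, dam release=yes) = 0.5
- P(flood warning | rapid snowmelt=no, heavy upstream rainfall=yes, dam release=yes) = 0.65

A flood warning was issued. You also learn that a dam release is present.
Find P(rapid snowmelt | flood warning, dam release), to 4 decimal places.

P(flood warning | dam release) = 0.5×0.96×0.88 + 0.65×0.96×0.12 + 0.74×0.04×0.88 + 0.78×0.04×0.12 = 0.422400 + 0.074880 + 0.026048 + 0.003744 = 0.527072
Of this, 0.029792 comes from 0.026048 + 0.003744 (the rapid snowmelt=true cases).
P(rapid snowmelt | flood warning, dam release) = 0.029792 / 0.527072 ≈ 0.0565

P(rapid snowmelt | flood warning, dam release) ≈ 0.0565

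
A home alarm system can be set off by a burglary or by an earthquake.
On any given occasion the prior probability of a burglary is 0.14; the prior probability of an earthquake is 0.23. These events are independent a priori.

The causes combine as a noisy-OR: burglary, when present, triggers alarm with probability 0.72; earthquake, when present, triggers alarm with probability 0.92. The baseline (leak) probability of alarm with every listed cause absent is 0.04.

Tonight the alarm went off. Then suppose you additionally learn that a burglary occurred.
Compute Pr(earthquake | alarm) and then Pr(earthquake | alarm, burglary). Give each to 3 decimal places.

Under noisy-OR, P(alarm | causes) = 1 − (1−0.04)·∏(1−qᵢ) over the active causes.
Numerator (weight on configurations with earthquake): 0.182609 + 0.031508 = 0.214117
The normalizing constant is 0.04*0.86*0.77 + 0.9232*0.86*0.23 + 0.7312*0.14*0.77 + 0.978496*0.14*0.23 = 0.319428
Posterior = 0.214117 / 0.319428 ≈ 0.670

With the extra evidence:
Numerator (weight on configurations with earthquake): 0.978496*0.23 = 0.225054
Normalizer over all consistent configurations: 0.7312*0.77 + 0.978496*0.23 = 0.788078
P(earthquake | alarm, burglary) = 0.225054/0.788078 ≈ 0.286

Pr(earthquake | alarm) ≈ 0.670; Pr(earthquake | alarm, burglary) ≈ 0.286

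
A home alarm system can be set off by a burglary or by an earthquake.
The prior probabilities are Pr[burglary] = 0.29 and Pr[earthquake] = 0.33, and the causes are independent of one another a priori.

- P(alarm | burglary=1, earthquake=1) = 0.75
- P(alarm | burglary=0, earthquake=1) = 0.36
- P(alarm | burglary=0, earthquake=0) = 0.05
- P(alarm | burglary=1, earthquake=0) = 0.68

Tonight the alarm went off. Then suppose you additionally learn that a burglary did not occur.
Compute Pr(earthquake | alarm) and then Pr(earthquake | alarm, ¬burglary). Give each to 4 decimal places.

Pr(earthquake | alarm) ≈ 0.5003; Pr(earthquake | alarm, ¬burglary) ≈ 0.7800

P(alarm) = 0.05*0.71*0.67 + 0.36*0.71*0.33 + 0.68*0.29*0.67 + 0.75*0.29*0.33 = 0.023785 + 0.084348 + 0.132124 + 0.071775 = 0.312032
Of this, 0.156123 comes from 0.084348 + 0.071775 (the earthquake=true cases).
Hence the posterior is 0.156123/0.312032 ≈ 0.5003.

Now condition on the additional information:
Numerator (weight on configurations with earthquake): 0.36·0.33 = 0.118800
Denominator P(alarm | ¬burglary): 0.05·0.67 + 0.36·0.33 = 0.152300
Posterior = 0.118800 / 0.152300 ≈ 0.7800
With burglary excluded, earthquake must carry more of the explanatory weight for the alarm.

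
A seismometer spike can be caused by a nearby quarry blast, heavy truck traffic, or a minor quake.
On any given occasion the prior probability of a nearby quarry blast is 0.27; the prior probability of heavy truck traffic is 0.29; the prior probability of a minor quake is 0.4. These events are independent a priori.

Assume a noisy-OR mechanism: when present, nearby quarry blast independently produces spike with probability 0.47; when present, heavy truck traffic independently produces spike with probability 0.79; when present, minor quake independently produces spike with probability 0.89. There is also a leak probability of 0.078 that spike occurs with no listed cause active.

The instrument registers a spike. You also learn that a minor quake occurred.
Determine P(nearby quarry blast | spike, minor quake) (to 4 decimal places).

P(nearby quarry blast | spike, minor quake) ≈ 0.2778

Under noisy-OR, P(spike | causes) = 1 − (1−0.078)·∏(1−qᵢ) over the active causes.
Numerator (weight on configurations with nearby quarry blast): 0.181396 + 0.077416 = 0.258812
Denominator P(spike | minor quake): 0.89858·0.73·0.71 + 0.978702·0.73·0.29 + 0.946247·0.27·0.71 + 0.988712·0.27·0.29 = 0.931737
P(nearby quarry blast | spike, minor quake) = 0.258812/0.931737 ≈ 0.2778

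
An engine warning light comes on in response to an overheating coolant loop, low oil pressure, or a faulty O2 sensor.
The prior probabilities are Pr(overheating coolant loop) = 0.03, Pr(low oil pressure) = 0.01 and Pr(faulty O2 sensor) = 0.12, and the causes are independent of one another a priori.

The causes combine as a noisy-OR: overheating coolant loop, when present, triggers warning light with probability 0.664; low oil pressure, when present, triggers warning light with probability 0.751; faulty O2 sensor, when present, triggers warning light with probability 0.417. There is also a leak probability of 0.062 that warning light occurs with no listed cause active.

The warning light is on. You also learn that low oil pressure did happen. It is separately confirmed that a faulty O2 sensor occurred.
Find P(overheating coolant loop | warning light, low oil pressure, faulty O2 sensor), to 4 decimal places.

P(overheating coolant loop | warning light, low oil pressure, faulty O2 sensor) ≈ 0.0330

Under noisy-OR, P(warning light | causes) = 1 − (1−0.062)·∏(1−qᵢ) over the active causes.
P(warning light | low oil pressure, faulty O2 sensor) = 0.863833×0.97 + 0.954248×0.03 = 0.837918 + 0.028627 = 0.866545
The overheating coolant loop-present share is 0.954248×0.03 = 0.028627.
Hence the posterior is 0.028627/0.866545 ≈ 0.0330.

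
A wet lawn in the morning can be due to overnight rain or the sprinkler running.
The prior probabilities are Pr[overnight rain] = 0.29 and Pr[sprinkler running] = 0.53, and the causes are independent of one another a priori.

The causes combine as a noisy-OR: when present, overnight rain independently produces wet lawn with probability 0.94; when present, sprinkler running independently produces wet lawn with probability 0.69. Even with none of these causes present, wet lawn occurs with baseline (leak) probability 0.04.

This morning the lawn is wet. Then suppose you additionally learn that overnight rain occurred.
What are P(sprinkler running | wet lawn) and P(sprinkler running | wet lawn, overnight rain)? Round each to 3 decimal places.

P(sprinkler running | wet lawn) ≈ 0.745; P(sprinkler running | wet lawn, overnight rain) ≈ 0.540

Under noisy-OR, P(wet lawn | causes) = 1 − (1−0.04)·∏(1−qᵢ) over the active causes.
P(wet lawn) = 0.04*0.71*0.47 + 0.7024*0.71*0.53 + 0.9424*0.29*0.47 + 0.982144*0.29*0.53 = 0.013348 + 0.264313 + 0.128449 + 0.150956 = 0.557066
Of this, 0.415269 comes from 0.264313 + 0.150956 (the sprinkler running=true cases).
P(sprinkler running | wet lawn) = 0.415269 / 0.557066 ≈ 0.745

Now also conditioning on overnight rain=true:
Enumerate both values of sprinkler running and weight by the priors:
  P(wet lawn | overnight rain) = 0.9424·0.47 + 0.982144·0.53
        = 0.442928 + 0.520536 = 0.963464
Configurations with sprinkler running contribute 0.520536, so
  P(sprinkler running | wet lawn, overnight rain) = 0.520536 / 0.963464 ≈ 0.540
Conditioning on overnight rain lowers the posterior on sprinkler running: the classic explaining-away effect in a common-effect structure.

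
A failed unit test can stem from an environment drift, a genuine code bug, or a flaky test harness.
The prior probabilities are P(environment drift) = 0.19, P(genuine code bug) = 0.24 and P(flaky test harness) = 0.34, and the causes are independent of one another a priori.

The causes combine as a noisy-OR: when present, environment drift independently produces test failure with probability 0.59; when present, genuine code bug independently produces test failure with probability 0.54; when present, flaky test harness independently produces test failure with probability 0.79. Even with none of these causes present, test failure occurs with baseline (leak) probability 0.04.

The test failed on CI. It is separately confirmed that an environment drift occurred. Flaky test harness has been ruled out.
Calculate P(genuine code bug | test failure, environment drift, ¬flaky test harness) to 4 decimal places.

P(genuine code bug | test failure, environment drift, ¬flaky test harness) ≈ 0.2990

Under noisy-OR, P(test failure | causes) = 1 − (1−0.04)·∏(1−qᵢ) over the active causes.
P(test failure | environment drift, ¬flaky test harness) = 0.6064×0.76 + 0.818944×0.24 = 0.460864 + 0.196547 = 0.657411
The genuine code bug-present share is 0.818944×0.24 = 0.196547.
P(genuine code bug | test failure, environment drift, ¬flaky test harness) = 0.196547 / 0.657411 ≈ 0.2990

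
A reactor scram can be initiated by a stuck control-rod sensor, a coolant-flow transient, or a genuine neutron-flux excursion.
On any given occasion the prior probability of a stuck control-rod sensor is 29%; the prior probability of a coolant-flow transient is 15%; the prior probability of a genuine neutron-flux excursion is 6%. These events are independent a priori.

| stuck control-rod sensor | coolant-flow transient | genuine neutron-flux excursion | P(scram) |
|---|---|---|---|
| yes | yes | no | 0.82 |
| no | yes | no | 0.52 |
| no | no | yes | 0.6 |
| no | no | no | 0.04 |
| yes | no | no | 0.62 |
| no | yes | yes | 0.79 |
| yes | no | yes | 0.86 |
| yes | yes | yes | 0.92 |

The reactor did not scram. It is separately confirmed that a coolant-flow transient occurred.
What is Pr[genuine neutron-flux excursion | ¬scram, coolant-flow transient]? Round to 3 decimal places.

Pr[genuine neutron-flux excursion | ¬scram, coolant-flow transient] ≈ 0.027

P(¬scram | coolant-flow transient) = 0.48*0.71*0.94 + 0.21*0.71*0.06 + 0.18*0.29*0.94 + 0.08*0.29*0.06 = 0.320352 + 0.008946 + 0.049068 + 0.001392 = 0.379758
Restricting to configurations with genuine neutron-flux excursion present: 0.008946 + 0.001392 = 0.010338.
P(genuine neutron-flux excursion | ¬scram, coolant-flow transient) = 0.010338 / 0.379758 ≈ 0.027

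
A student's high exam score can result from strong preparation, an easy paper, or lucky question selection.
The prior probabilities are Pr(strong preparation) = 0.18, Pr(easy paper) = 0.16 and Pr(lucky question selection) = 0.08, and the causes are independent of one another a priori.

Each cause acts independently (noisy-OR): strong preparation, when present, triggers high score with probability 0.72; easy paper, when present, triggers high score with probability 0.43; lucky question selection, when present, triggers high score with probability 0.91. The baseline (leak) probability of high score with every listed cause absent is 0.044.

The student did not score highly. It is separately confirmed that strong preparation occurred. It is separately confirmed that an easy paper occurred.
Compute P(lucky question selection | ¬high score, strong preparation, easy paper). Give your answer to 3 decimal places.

Under noisy-OR, P(high score | causes) = 1 − (1−0.044)·∏(1−qᵢ) over the active causes.
Enumerate both values of lucky question selection and weight by the priors:
  P(¬high score | strong preparation, easy paper) = 0.152578*0.92 + 0.013732*0.08
        = 0.140372 + 0.001099 = 0.141471
Keeping only the lucky question selection-present terms gives 0.001099, so
  P(lucky question selection | ¬high score, strong preparation, easy paper) = 0.001099 / 0.141471 ≈ 0.008

P(lucky question selection | ¬high score, strong preparation, easy paper) ≈ 0.008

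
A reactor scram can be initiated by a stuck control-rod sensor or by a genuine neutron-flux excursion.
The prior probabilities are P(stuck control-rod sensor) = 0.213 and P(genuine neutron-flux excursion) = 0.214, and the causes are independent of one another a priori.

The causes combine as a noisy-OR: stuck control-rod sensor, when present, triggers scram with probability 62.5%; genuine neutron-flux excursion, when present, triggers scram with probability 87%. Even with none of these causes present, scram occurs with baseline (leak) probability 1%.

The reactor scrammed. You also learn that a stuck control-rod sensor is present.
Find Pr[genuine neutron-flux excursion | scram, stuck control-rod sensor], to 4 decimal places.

Under noisy-OR, P(scram | causes) = 1 − (1−0.01)·∏(1−qᵢ) over the active causes.
P(scram | stuck control-rod sensor) = 0.62875·0.786 + 0.951738·0.214 = 0.494198 + 0.203672 = 0.697870
The genuine neutron-flux excursion-present share is 0.951738·0.214 = 0.203672.
Hence the posterior is 0.203672/0.697870 ≈ 0.2918.

Pr[genuine neutron-flux excursion | scram, stuck control-rod sensor] ≈ 0.2918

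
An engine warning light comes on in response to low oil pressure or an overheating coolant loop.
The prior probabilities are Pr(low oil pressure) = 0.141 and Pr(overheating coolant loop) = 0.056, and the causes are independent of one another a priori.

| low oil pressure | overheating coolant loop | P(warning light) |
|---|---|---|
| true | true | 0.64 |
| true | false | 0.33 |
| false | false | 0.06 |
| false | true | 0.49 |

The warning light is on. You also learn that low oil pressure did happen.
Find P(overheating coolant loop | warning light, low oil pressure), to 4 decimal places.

P(overheating coolant loop | warning light, low oil pressure) ≈ 0.1032

P(warning light | low oil pressure) = 0.33×0.944 + 0.64×0.056 = 0.311520 + 0.035840 = 0.347360
The overheating coolant loop-present share is 0.64×0.056 = 0.035840.
P(overheating coolant loop | warning light, low oil pressure) = 0.035840 / 0.347360 ≈ 0.1032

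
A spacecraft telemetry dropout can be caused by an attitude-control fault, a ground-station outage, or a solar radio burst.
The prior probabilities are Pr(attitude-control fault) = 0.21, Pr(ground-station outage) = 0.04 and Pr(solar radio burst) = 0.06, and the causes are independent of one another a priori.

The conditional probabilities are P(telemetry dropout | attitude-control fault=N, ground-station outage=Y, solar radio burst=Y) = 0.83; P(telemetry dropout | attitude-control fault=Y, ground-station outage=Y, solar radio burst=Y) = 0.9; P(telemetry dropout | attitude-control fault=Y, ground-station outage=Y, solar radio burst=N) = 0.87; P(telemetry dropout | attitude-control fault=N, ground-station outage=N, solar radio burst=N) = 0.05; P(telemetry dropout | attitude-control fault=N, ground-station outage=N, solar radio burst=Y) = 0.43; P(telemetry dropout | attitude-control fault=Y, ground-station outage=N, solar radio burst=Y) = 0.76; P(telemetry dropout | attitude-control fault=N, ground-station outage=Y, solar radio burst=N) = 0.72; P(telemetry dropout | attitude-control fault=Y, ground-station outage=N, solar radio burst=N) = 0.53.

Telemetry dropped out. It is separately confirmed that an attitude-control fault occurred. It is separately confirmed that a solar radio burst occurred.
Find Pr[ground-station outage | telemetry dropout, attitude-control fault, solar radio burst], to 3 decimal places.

Pr[ground-station outage | telemetry dropout, attitude-control fault, solar radio burst] ≈ 0.047

By total probability over both values of ground-station outage:
  P(telemetry dropout | attitude-control fault, solar radio burst) = 0.76*0.96 + 0.9*0.04
        = 0.729600 + 0.036000 = 0.765600
Configurations with ground-station outage contribute 0.036000, so
  P(ground-station outage | telemetry dropout, attitude-control fault, solar radio burst) = 0.036000 / 0.765600 ≈ 0.047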